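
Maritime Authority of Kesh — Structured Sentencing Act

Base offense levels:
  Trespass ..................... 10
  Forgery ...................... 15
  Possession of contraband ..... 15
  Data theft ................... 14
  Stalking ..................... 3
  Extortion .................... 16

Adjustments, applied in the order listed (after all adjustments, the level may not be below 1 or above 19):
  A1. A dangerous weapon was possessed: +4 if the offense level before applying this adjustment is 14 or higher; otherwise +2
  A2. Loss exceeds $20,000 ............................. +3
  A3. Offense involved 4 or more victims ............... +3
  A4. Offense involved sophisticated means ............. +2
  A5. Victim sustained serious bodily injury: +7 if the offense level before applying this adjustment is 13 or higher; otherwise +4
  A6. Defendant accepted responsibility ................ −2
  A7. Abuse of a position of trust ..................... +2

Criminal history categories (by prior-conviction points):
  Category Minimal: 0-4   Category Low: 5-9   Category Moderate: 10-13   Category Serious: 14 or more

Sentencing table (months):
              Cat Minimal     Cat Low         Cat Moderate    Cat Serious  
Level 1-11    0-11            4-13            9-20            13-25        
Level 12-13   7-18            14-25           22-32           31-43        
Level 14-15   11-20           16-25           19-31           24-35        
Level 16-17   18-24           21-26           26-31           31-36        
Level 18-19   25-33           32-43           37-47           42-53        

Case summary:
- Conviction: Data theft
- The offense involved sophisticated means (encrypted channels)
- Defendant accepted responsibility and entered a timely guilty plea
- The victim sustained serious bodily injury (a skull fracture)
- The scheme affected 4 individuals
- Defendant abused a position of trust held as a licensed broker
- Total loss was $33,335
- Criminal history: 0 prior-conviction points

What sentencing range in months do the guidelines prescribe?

Base offense level for data theft: 14.
A2 applies: 14 + 3 = 17.
A3 applies: 17 + 3 = 20.
A4 applies: 20 + 2 = 22.
A5 applies (level before this adjustment is 22 ≥ 13, so +7): 22 + 7 = 29.
A6 applies: 29 − 2 = 27.
A7 applies: 27 + 2 = 29.
Level 29 exceeds the maximum of 19; capped at 19.
Final offense level: 19.
Criminal history: 0 prior points → Category Minimal (0-4).
Level 19 falls in the 18-19 band.
Grid: Level 18-19 × Category Minimal = 25-33 months.

25-33 months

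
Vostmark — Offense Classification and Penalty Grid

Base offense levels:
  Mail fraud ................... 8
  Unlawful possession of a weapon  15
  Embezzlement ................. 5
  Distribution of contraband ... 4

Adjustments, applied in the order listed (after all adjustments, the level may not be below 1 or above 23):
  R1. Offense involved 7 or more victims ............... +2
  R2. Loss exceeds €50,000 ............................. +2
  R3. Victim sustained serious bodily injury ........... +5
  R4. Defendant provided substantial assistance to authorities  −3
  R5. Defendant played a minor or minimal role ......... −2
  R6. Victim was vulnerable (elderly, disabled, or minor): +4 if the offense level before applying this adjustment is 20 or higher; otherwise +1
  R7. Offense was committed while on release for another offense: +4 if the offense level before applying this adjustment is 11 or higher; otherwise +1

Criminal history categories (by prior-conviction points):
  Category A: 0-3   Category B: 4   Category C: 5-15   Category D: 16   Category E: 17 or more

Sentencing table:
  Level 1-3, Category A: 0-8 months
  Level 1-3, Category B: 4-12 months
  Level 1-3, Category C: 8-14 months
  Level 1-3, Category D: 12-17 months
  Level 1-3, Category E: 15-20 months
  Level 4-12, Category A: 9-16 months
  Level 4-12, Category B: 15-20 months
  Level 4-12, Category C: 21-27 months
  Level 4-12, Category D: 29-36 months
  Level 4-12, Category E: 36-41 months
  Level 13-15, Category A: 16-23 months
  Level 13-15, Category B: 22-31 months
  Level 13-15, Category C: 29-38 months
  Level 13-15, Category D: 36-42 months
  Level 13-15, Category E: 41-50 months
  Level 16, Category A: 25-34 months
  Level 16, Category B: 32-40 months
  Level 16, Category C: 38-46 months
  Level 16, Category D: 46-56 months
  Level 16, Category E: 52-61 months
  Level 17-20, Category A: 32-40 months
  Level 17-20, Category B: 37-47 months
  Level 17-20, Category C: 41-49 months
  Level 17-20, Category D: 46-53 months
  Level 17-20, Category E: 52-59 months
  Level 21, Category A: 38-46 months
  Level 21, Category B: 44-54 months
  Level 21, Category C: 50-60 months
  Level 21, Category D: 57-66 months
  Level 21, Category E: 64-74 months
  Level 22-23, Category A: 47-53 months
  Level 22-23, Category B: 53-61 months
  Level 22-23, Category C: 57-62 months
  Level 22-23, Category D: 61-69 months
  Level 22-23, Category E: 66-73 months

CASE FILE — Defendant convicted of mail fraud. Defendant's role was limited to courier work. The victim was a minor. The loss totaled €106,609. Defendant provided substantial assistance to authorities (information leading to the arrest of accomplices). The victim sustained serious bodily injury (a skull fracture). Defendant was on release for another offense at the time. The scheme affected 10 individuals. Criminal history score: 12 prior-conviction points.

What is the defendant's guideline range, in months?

41-49 months

Base offense level for mail fraud: 8.
R1 applies: 8 + 2 = 10.
R2 applies: 10 + 2 = 12.
R3 applies: 12 + 5 = 17.
R4 applies: 17 − 3 = 14.
R5 applies: 14 − 2 = 12.
R6 applies (level before this adjustment is 12 < 20, so +1): 12 + 1 = 13.
R7 applies (level before this adjustment is 13 ≥ 11, so +4): 13 + 4 = 17.
Final offense level: 17.
Criminal history: 12 prior points → Category C (5-15).
Level 17 falls in the 17-20 band.
Grid: Level 17-20 × Category C = 41-49 months.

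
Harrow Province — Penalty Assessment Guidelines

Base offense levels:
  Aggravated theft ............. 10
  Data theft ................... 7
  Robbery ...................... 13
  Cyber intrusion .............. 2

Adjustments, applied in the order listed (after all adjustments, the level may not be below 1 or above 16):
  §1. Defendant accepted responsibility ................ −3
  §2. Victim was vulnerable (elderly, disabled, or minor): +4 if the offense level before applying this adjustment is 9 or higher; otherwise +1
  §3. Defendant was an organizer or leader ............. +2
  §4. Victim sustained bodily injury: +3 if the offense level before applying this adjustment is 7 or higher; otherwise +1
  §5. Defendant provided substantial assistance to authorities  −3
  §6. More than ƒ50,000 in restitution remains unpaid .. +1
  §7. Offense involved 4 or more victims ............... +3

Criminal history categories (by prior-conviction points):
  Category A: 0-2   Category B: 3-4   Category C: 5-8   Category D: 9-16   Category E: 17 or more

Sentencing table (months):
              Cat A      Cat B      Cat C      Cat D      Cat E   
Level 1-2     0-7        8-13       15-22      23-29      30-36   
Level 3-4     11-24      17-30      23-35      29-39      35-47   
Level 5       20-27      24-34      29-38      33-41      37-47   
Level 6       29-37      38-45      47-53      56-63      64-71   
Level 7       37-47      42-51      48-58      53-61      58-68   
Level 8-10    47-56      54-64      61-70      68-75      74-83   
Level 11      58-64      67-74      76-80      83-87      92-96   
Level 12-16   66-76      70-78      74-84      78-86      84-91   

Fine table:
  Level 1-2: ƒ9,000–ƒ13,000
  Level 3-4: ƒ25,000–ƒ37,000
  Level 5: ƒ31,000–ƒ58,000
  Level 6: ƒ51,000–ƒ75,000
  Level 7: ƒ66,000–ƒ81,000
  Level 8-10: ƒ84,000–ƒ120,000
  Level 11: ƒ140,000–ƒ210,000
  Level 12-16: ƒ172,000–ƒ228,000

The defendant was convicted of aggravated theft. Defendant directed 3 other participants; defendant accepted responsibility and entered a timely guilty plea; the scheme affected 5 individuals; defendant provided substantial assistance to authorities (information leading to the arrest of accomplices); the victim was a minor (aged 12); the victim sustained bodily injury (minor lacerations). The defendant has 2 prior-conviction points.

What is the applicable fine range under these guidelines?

ƒ172,000–ƒ228,000

Base offense level for aggravated theft: 10.
§1 applies: 10 − 3 = 7.
§2 applies (level before this adjustment is 7 < 9, so +1): 7 + 1 = 8.
§3 applies: 8 + 2 = 10.
§4 applies (level before this adjustment is 10 ≥ 7, so +3): 10 + 3 = 13.
§5 applies: 13 − 3 = 10.
§6 does not apply.
§7 applies: 10 + 3 = 13.
Final offense level: 13.
Level 13 falls in the 12-16 band.
Fine table: Level 12-16 → ƒ172,000–ƒ228,000.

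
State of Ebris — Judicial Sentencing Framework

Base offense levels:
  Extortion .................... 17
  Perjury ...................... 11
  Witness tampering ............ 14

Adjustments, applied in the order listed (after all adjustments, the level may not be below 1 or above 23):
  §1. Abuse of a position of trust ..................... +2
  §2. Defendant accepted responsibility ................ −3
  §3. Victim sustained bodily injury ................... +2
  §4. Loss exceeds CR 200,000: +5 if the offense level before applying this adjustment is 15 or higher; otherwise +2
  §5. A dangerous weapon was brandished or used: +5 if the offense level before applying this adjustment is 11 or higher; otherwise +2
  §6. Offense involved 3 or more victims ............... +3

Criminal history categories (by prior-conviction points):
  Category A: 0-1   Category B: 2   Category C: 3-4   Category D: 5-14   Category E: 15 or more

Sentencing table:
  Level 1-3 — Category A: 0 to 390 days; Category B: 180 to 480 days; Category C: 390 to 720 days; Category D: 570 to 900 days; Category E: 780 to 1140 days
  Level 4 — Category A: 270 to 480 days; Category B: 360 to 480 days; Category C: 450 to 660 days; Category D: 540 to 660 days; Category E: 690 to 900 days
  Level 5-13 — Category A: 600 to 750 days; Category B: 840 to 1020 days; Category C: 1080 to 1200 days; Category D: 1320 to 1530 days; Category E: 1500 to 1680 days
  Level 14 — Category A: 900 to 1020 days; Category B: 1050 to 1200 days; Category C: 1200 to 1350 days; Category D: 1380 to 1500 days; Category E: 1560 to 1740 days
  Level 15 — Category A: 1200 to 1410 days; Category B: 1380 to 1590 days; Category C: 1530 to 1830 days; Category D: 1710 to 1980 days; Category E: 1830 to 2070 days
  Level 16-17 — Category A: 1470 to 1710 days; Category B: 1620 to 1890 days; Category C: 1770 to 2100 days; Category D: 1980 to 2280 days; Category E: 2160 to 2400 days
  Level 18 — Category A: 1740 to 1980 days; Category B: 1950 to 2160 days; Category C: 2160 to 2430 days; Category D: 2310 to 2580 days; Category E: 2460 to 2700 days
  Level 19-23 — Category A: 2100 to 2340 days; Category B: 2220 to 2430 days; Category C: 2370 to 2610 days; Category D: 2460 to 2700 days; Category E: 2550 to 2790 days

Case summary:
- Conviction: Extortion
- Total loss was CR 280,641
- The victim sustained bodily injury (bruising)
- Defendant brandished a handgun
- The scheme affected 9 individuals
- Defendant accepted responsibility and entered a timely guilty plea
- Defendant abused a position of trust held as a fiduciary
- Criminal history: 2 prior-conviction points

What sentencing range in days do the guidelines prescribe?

2220-2430 days

Base offense level for extortion: 17.
§1 applies: 17 + 2 = 19.
§2 applies: 19 − 3 = 16.
§3 applies: 16 + 2 = 18.
§4 applies (level before this adjustment is 18 ≥ 15, so +5): 18 + 5 = 23.
§5 applies (level before this adjustment is 23 ≥ 11, so +5): 23 + 5 = 28.
§6 applies: 28 + 3 = 31.
Level 31 exceeds the maximum of 23; capped at 23.
Final offense level: 23.
Criminal history: 2 prior points → Category B (2).
Level 23 falls in the 19-23 band.
Grid: Level 19-23 × Category B = 2220-2430 days.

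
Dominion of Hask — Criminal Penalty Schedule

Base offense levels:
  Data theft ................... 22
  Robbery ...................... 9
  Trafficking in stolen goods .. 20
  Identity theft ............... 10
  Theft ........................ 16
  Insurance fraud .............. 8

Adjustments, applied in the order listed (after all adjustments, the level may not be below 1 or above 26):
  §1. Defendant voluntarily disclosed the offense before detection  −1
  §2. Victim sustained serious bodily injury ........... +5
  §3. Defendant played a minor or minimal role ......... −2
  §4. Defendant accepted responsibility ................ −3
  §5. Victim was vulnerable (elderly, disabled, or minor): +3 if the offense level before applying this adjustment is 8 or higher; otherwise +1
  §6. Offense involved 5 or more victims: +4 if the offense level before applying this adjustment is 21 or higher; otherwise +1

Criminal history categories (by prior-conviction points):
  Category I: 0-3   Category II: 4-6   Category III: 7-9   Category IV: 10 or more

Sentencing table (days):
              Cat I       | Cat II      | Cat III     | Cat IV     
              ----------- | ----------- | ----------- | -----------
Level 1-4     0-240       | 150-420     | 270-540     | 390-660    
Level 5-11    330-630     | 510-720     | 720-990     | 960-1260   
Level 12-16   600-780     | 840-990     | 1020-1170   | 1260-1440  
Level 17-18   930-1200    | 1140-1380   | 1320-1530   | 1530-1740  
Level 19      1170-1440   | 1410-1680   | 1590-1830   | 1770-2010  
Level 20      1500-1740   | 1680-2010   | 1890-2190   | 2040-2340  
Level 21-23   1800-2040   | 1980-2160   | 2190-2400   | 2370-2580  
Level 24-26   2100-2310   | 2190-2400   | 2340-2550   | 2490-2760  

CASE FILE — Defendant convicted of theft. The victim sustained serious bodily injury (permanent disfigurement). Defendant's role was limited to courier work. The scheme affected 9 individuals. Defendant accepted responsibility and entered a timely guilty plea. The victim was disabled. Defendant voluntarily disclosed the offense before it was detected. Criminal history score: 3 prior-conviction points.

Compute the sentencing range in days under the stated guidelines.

1170-1440 days

Base offense level for theft: 16.
§1 applies: 16 − 1 = 15.
§2 applies: 15 + 5 = 20.
§3 applies: 20 − 2 = 18.
§4 applies: 18 − 3 = 15.
§5 applies (level before this adjustment is 15 ≥ 8, so +3): 15 + 3 = 18.
§6 applies (level before this adjustment is 18 < 21, so +1): 18 + 1 = 19.
Final offense level: 19.
Criminal history: 3 prior points → Category I (0-3).
Level 19 falls in the 19 band.
Grid: Level 19 × Category I = 1170-1440 days.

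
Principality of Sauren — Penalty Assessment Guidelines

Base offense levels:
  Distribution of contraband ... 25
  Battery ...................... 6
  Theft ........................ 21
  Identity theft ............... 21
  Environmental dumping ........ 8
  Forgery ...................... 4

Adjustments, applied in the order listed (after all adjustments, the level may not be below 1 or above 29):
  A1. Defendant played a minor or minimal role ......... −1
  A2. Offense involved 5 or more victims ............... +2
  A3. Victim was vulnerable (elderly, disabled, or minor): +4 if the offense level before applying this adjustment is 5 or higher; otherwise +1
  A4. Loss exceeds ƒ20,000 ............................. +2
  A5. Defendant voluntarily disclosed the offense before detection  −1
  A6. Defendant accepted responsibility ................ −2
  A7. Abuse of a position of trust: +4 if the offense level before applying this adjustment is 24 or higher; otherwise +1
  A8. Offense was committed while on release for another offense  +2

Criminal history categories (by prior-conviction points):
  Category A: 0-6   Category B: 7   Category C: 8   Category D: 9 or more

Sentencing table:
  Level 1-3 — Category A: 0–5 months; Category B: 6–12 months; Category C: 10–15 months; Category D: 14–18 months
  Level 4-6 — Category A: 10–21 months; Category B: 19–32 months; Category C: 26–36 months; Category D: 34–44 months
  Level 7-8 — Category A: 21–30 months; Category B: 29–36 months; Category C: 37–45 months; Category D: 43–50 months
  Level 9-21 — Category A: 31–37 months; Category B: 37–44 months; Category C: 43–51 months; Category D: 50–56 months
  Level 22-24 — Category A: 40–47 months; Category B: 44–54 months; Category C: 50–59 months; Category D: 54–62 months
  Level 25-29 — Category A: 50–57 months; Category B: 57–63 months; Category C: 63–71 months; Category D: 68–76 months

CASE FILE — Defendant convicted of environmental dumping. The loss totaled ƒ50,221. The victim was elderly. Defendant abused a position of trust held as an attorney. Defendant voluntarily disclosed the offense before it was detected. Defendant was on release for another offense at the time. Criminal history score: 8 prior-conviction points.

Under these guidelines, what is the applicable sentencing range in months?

Base offense level for environmental dumping: 8.
A3 applies (level before this adjustment is 8 ≥ 5, so +4): 8 + 4 = 12.
A4 applies: 12 + 2 = 14.
A5 applies: 14 − 1 = 13.
A7 applies (level before this adjustment is 13 < 24, so +1): 13 + 1 = 14.
A8 applies: 14 + 2 = 16.
Final offense level: 16.
Criminal history: 8 prior points → Category C (8).
Level 16 falls in the 9-21 band.
Grid: Level 9-21 × Category C = 43-51 months.

43-51 months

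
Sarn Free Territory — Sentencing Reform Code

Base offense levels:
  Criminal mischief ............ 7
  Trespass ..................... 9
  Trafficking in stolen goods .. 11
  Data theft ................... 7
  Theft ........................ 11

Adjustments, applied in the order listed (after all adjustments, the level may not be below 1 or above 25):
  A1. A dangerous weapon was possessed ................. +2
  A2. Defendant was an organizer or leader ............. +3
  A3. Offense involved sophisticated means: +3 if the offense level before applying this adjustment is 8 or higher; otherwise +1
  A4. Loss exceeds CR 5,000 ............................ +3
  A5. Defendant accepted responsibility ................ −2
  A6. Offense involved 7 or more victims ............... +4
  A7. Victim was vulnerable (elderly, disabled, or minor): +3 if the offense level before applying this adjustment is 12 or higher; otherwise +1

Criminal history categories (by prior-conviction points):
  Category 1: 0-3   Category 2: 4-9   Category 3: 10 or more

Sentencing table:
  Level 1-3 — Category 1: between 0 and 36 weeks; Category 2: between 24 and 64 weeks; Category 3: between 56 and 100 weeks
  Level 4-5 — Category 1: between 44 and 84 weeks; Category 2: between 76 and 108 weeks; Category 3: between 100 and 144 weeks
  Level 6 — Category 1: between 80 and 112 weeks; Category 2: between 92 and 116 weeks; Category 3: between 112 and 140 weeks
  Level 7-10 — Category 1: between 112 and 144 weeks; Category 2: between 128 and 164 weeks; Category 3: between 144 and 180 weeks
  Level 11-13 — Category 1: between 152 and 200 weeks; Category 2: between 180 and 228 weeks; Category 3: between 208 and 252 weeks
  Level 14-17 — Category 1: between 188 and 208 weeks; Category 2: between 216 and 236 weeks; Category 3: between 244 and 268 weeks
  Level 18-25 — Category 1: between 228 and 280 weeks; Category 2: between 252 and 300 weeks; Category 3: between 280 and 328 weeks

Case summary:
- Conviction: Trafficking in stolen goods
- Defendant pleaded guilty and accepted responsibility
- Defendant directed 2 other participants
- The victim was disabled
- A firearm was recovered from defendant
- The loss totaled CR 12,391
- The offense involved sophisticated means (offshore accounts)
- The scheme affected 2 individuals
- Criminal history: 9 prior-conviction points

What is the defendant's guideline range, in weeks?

252-300 weeks

Base offense level for trafficking in stolen goods: 11.
A1 applies: 11 + 2 = 13.
A2 applies: 13 + 3 = 16.
A3 applies (level before this adjustment is 16 ≥ 8, so +3): 16 + 3 = 19.
A4 applies: 19 + 3 = 22.
A5 applies: 22 − 2 = 20.
A6 does not apply.
A7 applies (level before this adjustment is 20 ≥ 12, so +3): 20 + 3 = 23.
Final offense level: 23.
Criminal history: 9 prior points → Category 2 (4-9).
Level 23 falls in the 18-25 band.
Grid: Level 18-25 × Category 2 = 252-300 weeks.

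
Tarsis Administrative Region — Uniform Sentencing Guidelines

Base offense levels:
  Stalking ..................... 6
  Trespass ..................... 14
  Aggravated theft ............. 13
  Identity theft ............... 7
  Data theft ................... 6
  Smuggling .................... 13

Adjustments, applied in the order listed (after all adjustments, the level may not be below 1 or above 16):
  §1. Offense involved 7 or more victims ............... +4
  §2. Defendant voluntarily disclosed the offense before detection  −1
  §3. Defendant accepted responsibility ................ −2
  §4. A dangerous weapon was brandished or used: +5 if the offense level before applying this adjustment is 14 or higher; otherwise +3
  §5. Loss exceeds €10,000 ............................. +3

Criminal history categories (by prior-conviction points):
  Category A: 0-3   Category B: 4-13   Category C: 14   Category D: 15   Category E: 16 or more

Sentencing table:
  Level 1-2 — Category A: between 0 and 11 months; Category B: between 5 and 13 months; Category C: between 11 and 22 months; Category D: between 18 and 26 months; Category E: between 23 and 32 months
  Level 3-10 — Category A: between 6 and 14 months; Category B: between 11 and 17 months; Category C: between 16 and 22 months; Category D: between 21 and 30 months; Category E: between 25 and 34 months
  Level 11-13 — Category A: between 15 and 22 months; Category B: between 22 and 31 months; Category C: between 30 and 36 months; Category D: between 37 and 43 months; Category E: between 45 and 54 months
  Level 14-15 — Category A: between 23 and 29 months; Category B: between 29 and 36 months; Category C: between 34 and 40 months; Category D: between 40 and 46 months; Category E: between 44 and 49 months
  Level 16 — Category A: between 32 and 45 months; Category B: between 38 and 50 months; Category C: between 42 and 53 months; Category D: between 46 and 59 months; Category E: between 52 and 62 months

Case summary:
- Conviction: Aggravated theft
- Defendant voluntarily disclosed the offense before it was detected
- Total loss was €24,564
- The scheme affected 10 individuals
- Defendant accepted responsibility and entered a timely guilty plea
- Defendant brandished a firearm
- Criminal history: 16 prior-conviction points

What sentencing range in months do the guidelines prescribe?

52-62 months

Base offense level for aggravated theft: 13.
§1 applies: 13 + 4 = 17.
§2 applies: 17 − 1 = 16.
§3 applies: 16 − 2 = 14.
§4 applies (level before this adjustment is 14 ≥ 14, so +5): 14 + 5 = 19.
§5 applies: 19 + 3 = 22.
Level 22 exceeds the maximum of 16; capped at 16.
Final offense level: 16.
Criminal history: 16 prior points → Category E (16+).
Level 16 falls in the 16 band.
Grid: Level 16 × Category E = 52-62 months.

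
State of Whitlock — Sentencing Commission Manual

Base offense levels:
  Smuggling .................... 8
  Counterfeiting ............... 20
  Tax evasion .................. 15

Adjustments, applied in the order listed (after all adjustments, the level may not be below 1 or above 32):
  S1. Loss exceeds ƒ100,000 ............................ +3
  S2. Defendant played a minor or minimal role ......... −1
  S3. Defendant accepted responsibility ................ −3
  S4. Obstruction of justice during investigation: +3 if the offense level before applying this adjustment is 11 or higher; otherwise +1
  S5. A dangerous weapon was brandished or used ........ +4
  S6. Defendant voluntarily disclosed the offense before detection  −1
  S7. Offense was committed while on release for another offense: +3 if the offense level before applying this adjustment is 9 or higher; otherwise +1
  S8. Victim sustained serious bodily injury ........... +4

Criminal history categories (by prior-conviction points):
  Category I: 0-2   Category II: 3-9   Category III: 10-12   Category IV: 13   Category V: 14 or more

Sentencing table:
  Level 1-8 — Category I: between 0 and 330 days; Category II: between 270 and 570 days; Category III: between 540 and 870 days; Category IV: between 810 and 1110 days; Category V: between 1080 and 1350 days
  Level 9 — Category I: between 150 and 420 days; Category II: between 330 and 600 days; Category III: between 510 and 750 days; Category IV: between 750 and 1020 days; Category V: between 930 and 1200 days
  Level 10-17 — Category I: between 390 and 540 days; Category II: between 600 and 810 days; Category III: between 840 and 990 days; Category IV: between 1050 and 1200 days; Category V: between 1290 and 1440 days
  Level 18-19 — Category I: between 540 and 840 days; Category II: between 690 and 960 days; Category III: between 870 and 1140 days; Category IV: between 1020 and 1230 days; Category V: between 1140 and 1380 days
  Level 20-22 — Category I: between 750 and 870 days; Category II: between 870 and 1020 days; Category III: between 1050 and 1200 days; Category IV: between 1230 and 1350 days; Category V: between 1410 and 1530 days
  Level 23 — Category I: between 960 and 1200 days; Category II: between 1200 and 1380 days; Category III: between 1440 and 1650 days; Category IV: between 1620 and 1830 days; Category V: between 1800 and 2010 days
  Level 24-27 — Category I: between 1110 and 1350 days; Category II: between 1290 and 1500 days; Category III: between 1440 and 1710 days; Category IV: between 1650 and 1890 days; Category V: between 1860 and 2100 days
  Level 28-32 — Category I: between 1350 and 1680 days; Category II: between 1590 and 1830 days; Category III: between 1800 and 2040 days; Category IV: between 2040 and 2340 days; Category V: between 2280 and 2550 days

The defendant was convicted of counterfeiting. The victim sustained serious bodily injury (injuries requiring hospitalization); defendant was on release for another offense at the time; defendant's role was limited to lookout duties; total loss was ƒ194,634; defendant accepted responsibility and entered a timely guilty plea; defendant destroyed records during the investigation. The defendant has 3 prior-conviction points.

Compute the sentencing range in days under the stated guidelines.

1590-1830 days

Base offense level for counterfeiting: 20.
S1 applies: 20 + 3 = 23.
S2 applies: 23 − 1 = 22.
S3 applies: 22 − 3 = 19.
S4 applies (level before this adjustment is 19 ≥ 11, so +3): 19 + 3 = 22.
S7 applies (level before this adjustment is 22 ≥ 9, so +3): 22 + 3 = 25.
S8 applies: 25 + 4 = 29.
Final offense level: 29.
Criminal history: 3 prior points → Category II (3-9).
Level 29 falls in the 28-32 band.
Grid: Level 28-32 × Category II = 1590-1830 days.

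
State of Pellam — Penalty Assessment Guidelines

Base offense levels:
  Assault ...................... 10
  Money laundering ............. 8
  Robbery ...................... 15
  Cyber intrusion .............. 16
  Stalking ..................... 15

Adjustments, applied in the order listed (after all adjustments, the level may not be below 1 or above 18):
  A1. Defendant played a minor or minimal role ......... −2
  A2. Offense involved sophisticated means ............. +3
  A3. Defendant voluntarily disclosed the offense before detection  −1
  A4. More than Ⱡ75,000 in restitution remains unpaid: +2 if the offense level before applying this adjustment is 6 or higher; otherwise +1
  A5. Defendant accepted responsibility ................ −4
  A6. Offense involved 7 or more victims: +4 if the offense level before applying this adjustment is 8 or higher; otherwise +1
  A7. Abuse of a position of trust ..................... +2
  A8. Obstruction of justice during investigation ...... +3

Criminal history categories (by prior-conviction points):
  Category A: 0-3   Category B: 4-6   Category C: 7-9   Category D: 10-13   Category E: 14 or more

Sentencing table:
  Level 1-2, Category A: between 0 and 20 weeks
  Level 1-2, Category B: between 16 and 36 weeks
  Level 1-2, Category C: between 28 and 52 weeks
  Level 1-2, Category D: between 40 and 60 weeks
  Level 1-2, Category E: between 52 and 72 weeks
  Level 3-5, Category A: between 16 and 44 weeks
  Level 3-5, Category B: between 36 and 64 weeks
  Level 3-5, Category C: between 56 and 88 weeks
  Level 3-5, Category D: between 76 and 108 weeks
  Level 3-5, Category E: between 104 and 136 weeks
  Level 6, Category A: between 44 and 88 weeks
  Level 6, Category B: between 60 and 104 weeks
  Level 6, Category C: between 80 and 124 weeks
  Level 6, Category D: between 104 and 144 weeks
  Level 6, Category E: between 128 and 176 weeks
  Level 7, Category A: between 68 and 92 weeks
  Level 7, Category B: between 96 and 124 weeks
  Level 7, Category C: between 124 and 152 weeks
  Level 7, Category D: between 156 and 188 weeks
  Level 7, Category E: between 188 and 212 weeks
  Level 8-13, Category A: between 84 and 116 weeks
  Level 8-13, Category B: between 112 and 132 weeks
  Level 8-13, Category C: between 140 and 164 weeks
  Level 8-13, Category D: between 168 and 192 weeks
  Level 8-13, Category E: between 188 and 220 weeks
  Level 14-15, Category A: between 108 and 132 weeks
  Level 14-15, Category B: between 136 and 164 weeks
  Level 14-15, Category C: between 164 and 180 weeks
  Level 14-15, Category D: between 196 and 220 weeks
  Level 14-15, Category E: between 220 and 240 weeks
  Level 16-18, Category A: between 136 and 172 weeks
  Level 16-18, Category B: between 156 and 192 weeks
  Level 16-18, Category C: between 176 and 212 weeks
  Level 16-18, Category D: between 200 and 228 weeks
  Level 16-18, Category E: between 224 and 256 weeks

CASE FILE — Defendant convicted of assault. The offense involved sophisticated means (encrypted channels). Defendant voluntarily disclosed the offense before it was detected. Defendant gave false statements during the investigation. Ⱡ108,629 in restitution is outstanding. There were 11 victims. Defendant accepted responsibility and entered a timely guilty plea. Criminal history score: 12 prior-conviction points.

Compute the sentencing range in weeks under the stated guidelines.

200-228 weeks

Base offense level for assault: 10.
A1 does not apply.
A2 applies: 10 + 3 = 13.
A3 applies: 13 − 1 = 12.
A4 applies (level before this adjustment is 12 ≥ 6, so +2): 12 + 2 = 14.
A5 applies: 14 − 4 = 10.
A6 applies (level before this adjustment is 10 ≥ 8, so +4): 10 + 4 = 14.
A7 does not apply.
A8 applies: 14 + 3 = 17.
Final offense level: 17.
Criminal history: 12 prior points → Category D (10-13).
Level 17 falls in the 16-18 band.
Grid: Level 16-18 × Category D = 200-228 weeks.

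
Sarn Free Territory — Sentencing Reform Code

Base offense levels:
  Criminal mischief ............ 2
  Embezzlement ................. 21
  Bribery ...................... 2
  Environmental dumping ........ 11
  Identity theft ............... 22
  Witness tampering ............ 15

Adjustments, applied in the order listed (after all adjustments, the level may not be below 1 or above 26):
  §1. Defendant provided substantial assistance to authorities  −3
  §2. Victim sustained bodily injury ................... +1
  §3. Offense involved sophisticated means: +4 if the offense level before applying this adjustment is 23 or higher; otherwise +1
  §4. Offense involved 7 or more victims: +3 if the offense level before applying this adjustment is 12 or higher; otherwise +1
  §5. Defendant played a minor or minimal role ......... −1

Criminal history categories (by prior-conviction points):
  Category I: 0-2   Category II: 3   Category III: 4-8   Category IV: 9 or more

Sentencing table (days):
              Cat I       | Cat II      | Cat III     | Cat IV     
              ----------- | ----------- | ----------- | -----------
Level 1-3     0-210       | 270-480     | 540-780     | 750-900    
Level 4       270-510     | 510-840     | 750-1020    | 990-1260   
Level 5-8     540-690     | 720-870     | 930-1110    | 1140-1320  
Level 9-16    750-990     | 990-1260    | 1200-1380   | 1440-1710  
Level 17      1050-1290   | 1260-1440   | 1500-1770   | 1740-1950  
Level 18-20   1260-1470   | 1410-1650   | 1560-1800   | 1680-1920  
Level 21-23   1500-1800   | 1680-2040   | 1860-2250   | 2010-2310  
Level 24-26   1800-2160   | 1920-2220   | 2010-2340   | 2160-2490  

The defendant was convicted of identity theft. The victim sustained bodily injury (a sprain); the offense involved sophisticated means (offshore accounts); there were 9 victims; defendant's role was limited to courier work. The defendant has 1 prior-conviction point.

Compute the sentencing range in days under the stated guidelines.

Base offense level for identity theft: 22.
§2 applies: 22 + 1 = 23.
§3 applies (level before this adjustment is 23 ≥ 23, so +4): 23 + 4 = 27.
§4 applies (level before this adjustment is 27 ≥ 12, so +3): 27 + 3 = 30.
§5 applies: 30 − 1 = 29.
Level 29 exceeds the maximum of 26; capped at 26.
Final offense level: 26.
Criminal history: 1 prior point → Category I (0-2).
Level 26 falls in the 24-26 band.
Grid: Level 24-26 × Category I = 1800-2160 days.

1800-2160 days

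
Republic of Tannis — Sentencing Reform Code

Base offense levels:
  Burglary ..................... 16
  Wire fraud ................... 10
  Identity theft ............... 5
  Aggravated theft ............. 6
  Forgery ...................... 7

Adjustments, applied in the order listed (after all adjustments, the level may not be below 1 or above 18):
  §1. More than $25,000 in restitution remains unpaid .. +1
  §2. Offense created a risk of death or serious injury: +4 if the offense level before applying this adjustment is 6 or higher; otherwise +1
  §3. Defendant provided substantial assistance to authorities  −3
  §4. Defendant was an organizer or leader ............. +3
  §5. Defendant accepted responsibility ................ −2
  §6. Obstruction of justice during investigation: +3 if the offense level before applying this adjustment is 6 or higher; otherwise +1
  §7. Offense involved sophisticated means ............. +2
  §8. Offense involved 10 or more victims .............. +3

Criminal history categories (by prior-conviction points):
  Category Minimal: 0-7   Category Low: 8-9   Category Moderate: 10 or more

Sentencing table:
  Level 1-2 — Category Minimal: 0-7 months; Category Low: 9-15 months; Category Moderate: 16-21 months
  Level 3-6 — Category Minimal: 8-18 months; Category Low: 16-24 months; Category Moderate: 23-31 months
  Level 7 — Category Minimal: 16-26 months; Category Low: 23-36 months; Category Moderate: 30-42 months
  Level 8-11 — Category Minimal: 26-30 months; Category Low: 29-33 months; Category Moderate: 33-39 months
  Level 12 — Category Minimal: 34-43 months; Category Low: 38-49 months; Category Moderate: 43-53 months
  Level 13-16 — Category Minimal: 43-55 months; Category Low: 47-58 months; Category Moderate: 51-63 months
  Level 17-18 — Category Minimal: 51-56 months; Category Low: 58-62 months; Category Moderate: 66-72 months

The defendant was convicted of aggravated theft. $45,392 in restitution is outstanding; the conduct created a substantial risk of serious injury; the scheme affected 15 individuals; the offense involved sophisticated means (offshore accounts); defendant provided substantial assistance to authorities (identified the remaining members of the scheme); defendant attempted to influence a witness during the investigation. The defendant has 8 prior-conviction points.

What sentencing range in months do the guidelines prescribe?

47-58 months

Base offense level for aggravated theft: 6.
§1 applies: 6 + 1 = 7.
§2 applies (level before this adjustment is 7 ≥ 6, so +4): 7 + 4 = 11.
§3 applies: 11 − 3 = 8.
§4 does not apply.
§6 applies (level before this adjustment is 8 ≥ 6, so +3): 8 + 3 = 11.
§7 applies: 11 + 2 = 13.
§8 applies: 13 + 3 = 16.
Final offense level: 16.
Criminal history: 8 prior points → Category Low (8-9).
Level 16 falls in the 13-16 band.
Grid: Level 13-16 × Category Low = 47-58 months.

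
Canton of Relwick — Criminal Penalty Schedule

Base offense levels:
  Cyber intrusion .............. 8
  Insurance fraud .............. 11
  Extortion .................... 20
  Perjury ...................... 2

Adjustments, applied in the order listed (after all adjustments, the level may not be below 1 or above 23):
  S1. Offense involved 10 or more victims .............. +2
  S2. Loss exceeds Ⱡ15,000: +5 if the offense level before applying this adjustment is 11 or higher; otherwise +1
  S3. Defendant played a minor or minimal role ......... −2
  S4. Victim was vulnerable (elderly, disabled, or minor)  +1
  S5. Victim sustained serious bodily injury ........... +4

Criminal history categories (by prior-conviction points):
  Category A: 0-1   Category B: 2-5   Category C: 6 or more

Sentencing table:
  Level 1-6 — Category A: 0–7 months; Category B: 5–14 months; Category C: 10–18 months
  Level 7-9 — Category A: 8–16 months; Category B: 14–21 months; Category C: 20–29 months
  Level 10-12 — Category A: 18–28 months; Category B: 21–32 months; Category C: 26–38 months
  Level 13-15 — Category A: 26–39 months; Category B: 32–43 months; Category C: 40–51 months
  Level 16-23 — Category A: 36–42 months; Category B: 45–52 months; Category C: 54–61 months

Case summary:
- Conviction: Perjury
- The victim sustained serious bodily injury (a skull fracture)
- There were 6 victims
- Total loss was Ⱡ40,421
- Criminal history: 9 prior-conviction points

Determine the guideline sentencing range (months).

Base offense level for perjury: 2.
S2 applies (level before this adjustment is 2 < 11, so +1): 2 + 1 = 3.
S3 does not apply.
S4 does not apply.
S5 applies: 3 + 4 = 7.
Final offense level: 7.
Criminal history: 9 prior points → Category C (6+).
Level 7 falls in the 7-9 band.
Grid: Level 7-9 × Category C = 20-29 months.

20-29 months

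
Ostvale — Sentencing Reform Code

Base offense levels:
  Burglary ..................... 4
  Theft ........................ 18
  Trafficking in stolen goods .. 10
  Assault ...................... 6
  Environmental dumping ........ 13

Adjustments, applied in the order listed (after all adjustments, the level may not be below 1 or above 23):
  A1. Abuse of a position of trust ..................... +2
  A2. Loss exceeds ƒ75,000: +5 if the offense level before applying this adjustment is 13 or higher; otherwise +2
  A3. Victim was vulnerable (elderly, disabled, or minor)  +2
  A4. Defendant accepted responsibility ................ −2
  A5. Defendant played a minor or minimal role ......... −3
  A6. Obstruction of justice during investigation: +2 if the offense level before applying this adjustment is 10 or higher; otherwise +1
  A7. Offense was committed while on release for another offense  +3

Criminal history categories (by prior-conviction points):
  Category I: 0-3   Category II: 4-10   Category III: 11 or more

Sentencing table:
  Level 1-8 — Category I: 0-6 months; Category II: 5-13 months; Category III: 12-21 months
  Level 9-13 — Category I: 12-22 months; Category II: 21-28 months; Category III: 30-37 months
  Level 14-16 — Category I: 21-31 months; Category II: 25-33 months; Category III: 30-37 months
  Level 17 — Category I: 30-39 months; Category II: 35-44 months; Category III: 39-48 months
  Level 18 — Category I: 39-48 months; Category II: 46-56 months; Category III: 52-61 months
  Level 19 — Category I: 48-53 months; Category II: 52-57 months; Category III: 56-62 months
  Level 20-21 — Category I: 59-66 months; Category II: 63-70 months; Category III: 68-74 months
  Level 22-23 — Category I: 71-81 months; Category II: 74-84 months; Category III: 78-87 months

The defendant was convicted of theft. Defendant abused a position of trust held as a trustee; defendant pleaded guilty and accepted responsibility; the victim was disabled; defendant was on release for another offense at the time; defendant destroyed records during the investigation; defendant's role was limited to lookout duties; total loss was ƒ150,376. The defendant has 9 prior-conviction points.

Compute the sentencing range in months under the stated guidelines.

74-84 months

Base offense level for theft: 18.
A1 applies: 18 + 2 = 20.
A2 applies (level before this adjustment is 20 ≥ 13, so +5): 20 + 5 = 25.
A3 applies: 25 + 2 = 27.
A4 applies: 27 − 2 = 25.
A5 applies: 25 − 3 = 22.
A6 applies (level before this adjustment is 22 ≥ 10, so +2): 22 + 2 = 24.
A7 applies: 24 + 3 = 27.
Level 27 exceeds the maximum of 23; capped at 23.
Final offense level: 23.
Criminal history: 9 prior points → Category II (4-10).
Level 23 falls in the 22-23 band.
Grid: Level 22-23 × Category II = 74-84 months.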